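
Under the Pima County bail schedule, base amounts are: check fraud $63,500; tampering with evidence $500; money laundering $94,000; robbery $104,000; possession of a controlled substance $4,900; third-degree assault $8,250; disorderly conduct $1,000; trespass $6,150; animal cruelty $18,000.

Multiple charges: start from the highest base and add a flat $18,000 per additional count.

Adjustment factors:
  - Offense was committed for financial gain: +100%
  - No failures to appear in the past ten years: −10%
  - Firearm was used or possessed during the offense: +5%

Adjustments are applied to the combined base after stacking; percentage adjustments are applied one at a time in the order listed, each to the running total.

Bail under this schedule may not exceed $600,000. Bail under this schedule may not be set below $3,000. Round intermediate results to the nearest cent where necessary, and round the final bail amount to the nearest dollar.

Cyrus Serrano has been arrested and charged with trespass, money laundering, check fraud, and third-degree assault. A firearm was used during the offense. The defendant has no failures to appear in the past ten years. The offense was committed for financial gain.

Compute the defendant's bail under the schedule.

$279,720

Base amounts from the schedule: trespass $6,150; money laundering $94,000; check fraud $63,500; third-degree assault $8,250.
Stacking rule: highest base plus $18,000 per additional charge. Highest is money laundering at $94,000; 3 additional charges → +$54,000. Combined base = $148,000.
Offense was committed for financial gain (+100%): $148,000 × 2 = $296,000.
No failures to appear in the past ten years (−10%): $296,000 × 0.9 = $266,400.
Firearm was used or possessed during the offense (+5%): $266,400 × 1.05 = $279,720.
$279,720 is within the $600,000 maximum.
$279,720 is at or above the $3,000 minimum.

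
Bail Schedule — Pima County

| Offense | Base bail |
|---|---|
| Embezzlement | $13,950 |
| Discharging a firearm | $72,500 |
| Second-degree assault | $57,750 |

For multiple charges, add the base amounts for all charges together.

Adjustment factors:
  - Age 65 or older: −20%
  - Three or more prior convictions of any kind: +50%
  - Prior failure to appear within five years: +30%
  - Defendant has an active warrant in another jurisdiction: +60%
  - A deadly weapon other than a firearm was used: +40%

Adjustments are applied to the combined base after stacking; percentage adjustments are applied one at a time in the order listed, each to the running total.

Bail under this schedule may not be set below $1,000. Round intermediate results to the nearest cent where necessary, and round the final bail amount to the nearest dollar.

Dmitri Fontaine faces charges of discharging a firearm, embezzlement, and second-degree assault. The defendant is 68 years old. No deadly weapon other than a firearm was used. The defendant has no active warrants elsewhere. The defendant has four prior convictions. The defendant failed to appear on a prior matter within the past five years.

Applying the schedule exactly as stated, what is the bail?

$224,952

Base amounts from the schedule: discharging a firearm $72,500; embezzlement $13,950; second-degree assault $57,750.
Stacking rule: sum of all bases. $72,500 + $13,950 + $57,750 = $144,200.
Age 65 or older (−20%): $144,200 × 0.8 = $115,360.
Three or more prior convictions of any kind (+50%): $115,360 × 1.5 = $173,040.
Prior failure to appear within five years (+30%): $173,040 × 1.3 = $224,952.
$224,952 is at or above the $1,000 minimum.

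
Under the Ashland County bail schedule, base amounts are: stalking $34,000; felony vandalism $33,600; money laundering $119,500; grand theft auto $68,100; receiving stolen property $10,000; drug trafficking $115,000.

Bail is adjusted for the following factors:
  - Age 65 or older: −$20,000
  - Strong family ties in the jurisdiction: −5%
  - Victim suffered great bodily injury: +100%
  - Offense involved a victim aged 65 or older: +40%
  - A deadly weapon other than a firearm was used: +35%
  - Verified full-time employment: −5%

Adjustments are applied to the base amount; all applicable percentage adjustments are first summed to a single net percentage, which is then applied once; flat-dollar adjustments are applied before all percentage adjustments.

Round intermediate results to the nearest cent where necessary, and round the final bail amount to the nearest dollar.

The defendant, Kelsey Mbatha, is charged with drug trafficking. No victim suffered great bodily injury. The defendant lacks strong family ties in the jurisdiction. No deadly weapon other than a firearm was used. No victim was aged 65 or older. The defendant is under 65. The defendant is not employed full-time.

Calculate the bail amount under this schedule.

Base amounts from the schedule: drug trafficking $115,000.
Single charge. Combined base = $115,000.
No adjustment factors apply to this defendant.

$115,000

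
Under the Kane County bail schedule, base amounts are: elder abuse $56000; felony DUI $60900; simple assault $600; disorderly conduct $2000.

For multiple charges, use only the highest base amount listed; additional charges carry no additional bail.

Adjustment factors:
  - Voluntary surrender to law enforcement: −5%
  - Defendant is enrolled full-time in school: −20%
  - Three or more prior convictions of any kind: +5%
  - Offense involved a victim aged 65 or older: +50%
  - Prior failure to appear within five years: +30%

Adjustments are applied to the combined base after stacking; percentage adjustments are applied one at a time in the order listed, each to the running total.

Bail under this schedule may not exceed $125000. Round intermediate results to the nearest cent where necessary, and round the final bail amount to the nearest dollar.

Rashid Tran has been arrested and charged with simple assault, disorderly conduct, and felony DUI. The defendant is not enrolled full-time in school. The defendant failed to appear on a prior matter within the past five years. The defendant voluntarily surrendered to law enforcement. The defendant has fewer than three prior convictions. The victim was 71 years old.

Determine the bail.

$112817

Base amounts from the schedule: simple assault $600; disorderly conduct $2000; felony DUI $60900.
Stacking rule: use the highest base only. Highest is felony DUI at $60900. Combined base = $60900.
Voluntary surrender to law enforcement (−5%): $60900 × 0.95 = $57855.
Offense involved a victim aged 65 or older (+50%): $57855 × 1.5 = $86782.50.
Prior failure to appear within five years (+30%): $86782.50 × 1.3 = $112817.25.
$112817.25 is within the $125000 maximum.
Rounded to the nearest dollar: $112817.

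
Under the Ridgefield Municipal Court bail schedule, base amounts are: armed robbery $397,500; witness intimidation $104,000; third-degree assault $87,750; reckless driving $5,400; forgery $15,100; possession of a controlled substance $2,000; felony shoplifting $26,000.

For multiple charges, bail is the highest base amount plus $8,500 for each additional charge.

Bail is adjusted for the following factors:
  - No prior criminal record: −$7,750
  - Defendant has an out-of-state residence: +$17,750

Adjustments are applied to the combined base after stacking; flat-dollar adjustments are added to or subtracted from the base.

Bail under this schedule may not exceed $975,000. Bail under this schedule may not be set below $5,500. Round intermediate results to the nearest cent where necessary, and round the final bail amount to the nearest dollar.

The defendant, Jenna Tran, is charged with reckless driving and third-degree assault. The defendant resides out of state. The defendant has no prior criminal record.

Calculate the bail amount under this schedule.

$106,250

Base amounts from the schedule: reckless driving $5,400; third-degree assault $87,750.
Stacking rule: highest base plus $8,500 per additional charge. Highest is third-degree assault at $87,750; 1 additional charge → +$8,500. Combined base = $96,250.
No prior criminal record (−$7,750 flat): $96,250 − $7,750 = $88,500.
Defendant has an out-of-state residence (+$17,750 flat): $88,500 + $17,750 = $106,250.
$106,250 is within the $975,000 maximum.
$106,250 is at or above the $5,500 minimum.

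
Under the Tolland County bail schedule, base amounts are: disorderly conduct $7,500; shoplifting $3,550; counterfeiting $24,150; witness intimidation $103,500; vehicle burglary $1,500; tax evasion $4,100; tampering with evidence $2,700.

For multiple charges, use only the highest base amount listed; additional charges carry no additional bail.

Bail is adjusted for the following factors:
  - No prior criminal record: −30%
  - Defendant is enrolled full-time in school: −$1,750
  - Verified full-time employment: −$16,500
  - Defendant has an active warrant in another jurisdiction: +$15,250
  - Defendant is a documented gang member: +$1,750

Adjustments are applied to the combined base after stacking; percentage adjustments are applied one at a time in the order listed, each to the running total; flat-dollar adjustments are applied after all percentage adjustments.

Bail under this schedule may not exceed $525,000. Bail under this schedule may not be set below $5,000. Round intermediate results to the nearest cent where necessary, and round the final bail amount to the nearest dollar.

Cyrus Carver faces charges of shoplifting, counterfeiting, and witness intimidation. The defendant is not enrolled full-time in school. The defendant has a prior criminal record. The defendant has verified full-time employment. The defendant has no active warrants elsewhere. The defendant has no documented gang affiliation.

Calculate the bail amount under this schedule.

$87,000

Base amounts from the schedule: shoplifting $3,550; counterfeiting $24,150; witness intimidation $103,500.
Stacking rule: use the highest base only. Highest is witness intimidation at $103,500. Combined base = $103,500.
Verified full-time employment (−$16,500 flat): $103,500 − $16,500 = $87,000.
$87,000 is within the $525,000 maximum.
$87,000 is at or above the $5,000 minimum.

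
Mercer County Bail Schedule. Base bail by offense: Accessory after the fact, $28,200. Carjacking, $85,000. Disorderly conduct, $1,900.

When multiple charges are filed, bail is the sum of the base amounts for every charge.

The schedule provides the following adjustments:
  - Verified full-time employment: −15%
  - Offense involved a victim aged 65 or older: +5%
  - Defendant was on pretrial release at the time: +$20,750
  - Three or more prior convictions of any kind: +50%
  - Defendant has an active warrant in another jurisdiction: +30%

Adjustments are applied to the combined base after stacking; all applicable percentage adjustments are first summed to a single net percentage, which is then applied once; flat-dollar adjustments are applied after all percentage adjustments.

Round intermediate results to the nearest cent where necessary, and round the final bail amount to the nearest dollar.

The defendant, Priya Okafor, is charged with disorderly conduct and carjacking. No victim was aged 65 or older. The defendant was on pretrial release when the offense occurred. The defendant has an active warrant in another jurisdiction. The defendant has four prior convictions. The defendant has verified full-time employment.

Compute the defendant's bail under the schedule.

$164,135

Base amounts from the schedule: disorderly conduct $1,900; carjacking $85,000.
Stacking rule: sum of all bases. $1,900 + $85,000 = $86,900.
Net percentage adjustment: −15% +50% +30% = +65%. $86,900 × 1.65 = $143,385.
Defendant was on pretrial release at the time (+$20,750 flat): $143,385 + $20,750 = $164,135.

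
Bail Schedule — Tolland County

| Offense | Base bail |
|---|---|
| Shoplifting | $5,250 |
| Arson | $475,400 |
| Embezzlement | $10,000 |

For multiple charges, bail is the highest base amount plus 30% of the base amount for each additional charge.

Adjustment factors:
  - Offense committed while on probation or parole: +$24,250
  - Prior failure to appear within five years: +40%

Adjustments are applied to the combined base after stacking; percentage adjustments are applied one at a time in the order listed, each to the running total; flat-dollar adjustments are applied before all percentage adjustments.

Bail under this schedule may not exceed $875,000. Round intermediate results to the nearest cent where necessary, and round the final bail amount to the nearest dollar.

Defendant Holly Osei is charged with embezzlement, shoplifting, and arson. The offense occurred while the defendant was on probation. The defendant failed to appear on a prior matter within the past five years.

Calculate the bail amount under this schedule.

$705,915

Base amounts from the schedule: embezzlement $10,000; shoplifting $5,250; arson $475,400.
Stacking rule: highest base plus 30% of each additional charge. Highest is arson at $475,400. Additional: $10,000 × 30% = $3,000; $5,250 × 30% = $1,575. Combined base = $475,400 + $4,575 = $479,975.
Offense committed while on probation or parole (+$24,250 flat): $479,975 + $24,250 = $504,225.
Prior failure to appear within five years (+40%): $504,225 × 1.4 = $705,915.
$705,915 is within the $875,000 maximum.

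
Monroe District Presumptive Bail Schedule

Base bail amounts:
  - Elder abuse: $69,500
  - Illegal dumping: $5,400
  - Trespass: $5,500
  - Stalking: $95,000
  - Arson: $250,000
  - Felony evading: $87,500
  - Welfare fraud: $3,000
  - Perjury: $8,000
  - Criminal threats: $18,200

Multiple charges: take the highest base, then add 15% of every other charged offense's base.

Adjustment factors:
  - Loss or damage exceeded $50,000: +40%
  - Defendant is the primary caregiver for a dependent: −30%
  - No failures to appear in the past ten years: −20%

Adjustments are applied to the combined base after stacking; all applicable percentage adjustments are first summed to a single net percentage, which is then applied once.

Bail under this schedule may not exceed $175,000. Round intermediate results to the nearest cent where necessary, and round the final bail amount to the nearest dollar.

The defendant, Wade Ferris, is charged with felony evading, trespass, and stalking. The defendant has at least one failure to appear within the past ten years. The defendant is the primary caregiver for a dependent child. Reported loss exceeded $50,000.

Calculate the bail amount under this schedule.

Base amounts from the schedule: felony evading $87,500; trespass $5,500; stalking $95,000.
Stacking rule: highest base plus 15% of each additional charge. Highest is stalking at $95,000. Additional: $87,500 × 15% = $13,125; $5,500 × 15% = $825. Combined base = $95,000 + $13,950 = $108,950.
Net percentage adjustment: +40% −30% = +10%. $108,950 × 1.1 = $119,845.
$119,845 is within the $175,000 maximum.

$119,845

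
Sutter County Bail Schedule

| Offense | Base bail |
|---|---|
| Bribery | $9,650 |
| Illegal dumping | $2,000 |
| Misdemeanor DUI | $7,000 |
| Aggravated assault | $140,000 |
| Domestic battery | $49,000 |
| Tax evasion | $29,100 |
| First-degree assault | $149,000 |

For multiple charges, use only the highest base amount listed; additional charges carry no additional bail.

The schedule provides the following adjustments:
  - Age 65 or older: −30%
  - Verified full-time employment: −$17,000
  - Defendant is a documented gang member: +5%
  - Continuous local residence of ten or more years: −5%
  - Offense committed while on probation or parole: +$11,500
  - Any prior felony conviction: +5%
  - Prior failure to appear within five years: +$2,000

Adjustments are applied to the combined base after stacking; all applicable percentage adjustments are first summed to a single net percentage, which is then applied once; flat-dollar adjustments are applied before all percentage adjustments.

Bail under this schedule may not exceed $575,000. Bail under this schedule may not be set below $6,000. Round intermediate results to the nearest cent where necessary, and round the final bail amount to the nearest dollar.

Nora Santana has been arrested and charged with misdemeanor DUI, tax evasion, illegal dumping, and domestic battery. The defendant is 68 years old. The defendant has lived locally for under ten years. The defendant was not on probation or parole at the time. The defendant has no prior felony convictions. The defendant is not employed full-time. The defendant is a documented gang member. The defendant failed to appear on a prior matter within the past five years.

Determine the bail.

$38,250

Base amounts from the schedule: misdemeanor DUI $7,000; tax evasion $29,100; illegal dumping $2,000; domestic battery $49,000.
Stacking rule: use the highest base only. Highest is domestic battery at $49,000. Combined base = $49,000.
Prior failure to appear within five years (+$2,000 flat): $49,000 + $2,000 = $51,000.
Net percentage adjustment: −30% +5% = −25%. $51,000 × 0.75 = $38,250.
$38,250 is within the $575,000 maximum.
$38,250 is at or above the $6,000 minimum.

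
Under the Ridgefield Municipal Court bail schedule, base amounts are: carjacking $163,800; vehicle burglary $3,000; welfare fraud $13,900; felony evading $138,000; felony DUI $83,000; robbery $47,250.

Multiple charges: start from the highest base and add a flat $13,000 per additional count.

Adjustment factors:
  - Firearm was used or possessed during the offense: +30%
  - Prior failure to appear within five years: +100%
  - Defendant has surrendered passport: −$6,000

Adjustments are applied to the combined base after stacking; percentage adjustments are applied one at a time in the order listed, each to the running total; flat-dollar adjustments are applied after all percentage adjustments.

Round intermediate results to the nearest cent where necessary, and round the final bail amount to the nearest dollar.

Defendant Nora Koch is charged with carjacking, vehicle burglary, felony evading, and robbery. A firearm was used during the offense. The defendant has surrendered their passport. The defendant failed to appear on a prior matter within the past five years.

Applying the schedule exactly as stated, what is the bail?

$521,280

Base amounts from the schedule: carjacking $163,800; vehicle burglary $3,000; felony evading $138,000; robbery $47,250.
Stacking rule: highest base plus $13,000 per additional charge. Highest is carjacking at $163,800; 3 additional charges → +$39,000. Combined base = $202,800.
Firearm was used or possessed during the offense (+30%): $202,800 × 1.3 = $263,640.
Prior failure to appear within five years (+100%): $263,640 × 2 = $527,280.
Defendant has surrendered passport (−$6,000 flat): $527,280 − $6,000 = $521,280.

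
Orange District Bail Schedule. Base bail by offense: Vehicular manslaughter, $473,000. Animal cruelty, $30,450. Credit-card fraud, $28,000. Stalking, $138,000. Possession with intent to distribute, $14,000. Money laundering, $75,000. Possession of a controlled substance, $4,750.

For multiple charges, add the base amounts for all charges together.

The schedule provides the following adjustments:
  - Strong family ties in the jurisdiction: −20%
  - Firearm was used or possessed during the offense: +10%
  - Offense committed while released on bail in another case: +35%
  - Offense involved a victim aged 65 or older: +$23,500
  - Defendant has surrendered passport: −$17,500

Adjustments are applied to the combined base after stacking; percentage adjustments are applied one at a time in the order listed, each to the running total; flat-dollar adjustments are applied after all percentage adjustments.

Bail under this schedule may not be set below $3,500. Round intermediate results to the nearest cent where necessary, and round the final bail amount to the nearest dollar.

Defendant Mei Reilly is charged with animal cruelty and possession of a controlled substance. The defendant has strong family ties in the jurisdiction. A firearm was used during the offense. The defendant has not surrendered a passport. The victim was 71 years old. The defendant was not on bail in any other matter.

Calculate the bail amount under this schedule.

$54,476

Base amounts from the schedule: animal cruelty $30,450; possession of a controlled substance $4,750.
Stacking rule: sum of all bases. $30,450 + $4,750 = $35,200.
Strong family ties in the jurisdiction (−20%): $35,200 × 0.8 = $28,160.
Firearm was used or possessed during the offense (+10%): $28,160 × 1.1 = $30,976.
Offense involved a victim aged 65 or older (+$23,500 flat): $30,976 + $23,500 = $54,476.
$54,476 is at or above the $3,500 minimum.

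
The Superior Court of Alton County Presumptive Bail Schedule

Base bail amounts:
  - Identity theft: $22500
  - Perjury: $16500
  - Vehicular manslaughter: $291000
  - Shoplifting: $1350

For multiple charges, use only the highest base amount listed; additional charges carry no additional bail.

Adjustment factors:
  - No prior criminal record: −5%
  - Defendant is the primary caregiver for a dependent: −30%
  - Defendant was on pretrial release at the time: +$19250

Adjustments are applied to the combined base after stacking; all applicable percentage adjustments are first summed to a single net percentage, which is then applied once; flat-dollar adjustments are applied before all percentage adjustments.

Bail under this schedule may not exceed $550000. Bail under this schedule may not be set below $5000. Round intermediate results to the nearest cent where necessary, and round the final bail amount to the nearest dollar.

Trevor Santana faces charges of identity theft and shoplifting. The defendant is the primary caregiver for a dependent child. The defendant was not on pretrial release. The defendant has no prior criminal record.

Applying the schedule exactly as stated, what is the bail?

$14625

Base amounts from the schedule: identity theft $22500; shoplifting $1350.
Stacking rule: use the highest base only. Highest is identity theft at $22500. Combined base = $22500.
Net percentage adjustment: −5% −30% = −35%. $22500 × 0.65 = $14625.
$14625 is within the $550000 maximum.
$14625 is at or above the $5000 minimum.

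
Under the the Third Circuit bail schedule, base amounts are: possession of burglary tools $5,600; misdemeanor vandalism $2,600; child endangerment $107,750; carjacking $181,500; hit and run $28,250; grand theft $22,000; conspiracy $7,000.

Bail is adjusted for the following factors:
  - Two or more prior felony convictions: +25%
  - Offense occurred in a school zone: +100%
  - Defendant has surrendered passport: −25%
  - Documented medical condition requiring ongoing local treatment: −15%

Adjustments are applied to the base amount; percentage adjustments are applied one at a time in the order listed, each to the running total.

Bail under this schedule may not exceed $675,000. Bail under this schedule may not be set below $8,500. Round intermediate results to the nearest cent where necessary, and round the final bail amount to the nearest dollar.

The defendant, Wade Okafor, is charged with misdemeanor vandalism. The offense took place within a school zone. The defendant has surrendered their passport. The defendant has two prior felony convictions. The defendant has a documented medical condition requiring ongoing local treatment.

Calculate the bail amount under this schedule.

Base amounts from the schedule: misdemeanor vandalism $2,600.
Single charge. Combined base = $2,600.
Two or more prior felony convictions (+25%): $2,600 × 1.25 = $3,250.
Offense occurred in a school zone (+100%): $3,250 × 2 = $6,500.
Defendant has surrendered passport (−25%): $6,500 × 0.75 = $4,875.
Documented medical condition requiring ongoing local treatment (−15%): $4,875 × 0.85 = $4,143.75.
$4,143.75 is within the $675,000 maximum.
Result $4,143.75 is below the minimum of $8,500; bail is set at the minimum $8,500.

$8,500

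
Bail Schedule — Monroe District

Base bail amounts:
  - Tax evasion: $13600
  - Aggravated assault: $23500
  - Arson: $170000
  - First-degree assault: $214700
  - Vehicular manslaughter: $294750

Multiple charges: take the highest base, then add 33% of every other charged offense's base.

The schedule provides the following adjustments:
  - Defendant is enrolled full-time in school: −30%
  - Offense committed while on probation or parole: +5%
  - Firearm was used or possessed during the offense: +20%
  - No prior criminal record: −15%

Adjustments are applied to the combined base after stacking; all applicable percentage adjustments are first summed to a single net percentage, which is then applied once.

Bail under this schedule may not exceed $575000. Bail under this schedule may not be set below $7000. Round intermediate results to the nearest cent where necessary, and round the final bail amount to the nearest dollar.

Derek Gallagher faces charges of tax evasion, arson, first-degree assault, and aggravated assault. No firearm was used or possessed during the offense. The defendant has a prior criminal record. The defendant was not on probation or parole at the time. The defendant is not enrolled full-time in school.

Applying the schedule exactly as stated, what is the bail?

$283043

Base amounts from the schedule: tax evasion $13600; arson $170000; first-degree assault $214700; aggravated assault $23500.
Stacking rule: highest base plus 33% of each additional charge. Highest is first-degree assault at $214700. Additional: $13600 × 33% = $4488; $170000 × 33% = $56100; $23500 × 33% = $7755. Combined base = $214700 + $68343 = $283043.
No adjustment factors apply to this defendant.
$283043 is within the $575000 maximum.
$283043 is at or above the $7000 minimum.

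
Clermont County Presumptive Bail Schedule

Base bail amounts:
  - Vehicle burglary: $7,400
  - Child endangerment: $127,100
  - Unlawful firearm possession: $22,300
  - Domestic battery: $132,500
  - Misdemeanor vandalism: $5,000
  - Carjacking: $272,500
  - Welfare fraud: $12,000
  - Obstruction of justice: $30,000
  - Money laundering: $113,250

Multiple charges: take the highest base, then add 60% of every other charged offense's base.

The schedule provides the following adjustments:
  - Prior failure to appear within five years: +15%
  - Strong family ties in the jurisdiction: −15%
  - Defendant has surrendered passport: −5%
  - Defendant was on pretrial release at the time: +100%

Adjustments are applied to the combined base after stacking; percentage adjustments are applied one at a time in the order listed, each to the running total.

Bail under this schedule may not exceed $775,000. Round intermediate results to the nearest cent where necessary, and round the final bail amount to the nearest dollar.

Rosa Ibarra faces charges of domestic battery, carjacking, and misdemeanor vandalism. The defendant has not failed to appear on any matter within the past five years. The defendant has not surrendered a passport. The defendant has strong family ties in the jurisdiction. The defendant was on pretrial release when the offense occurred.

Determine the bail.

Base amounts from the schedule: domestic battery $132,500; carjacking $272,500; misdemeanor vandalism $5,000.
Stacking rule: highest base plus 60% of each additional charge. Highest is carjacking at $272,500. Additional: $132,500 × 60% = $79,500; $5,000 × 60% = $3,000. Combined base = $272,500 + $82,500 = $355,000.
Strong family ties in the jurisdiction (−15%): $355,000 × 0.85 = $301,750.
Defendant was on pretrial release at the time (+100%): $301,750 × 2 = $603,500.
$603,500 is within the $775,000 maximum.

$603,500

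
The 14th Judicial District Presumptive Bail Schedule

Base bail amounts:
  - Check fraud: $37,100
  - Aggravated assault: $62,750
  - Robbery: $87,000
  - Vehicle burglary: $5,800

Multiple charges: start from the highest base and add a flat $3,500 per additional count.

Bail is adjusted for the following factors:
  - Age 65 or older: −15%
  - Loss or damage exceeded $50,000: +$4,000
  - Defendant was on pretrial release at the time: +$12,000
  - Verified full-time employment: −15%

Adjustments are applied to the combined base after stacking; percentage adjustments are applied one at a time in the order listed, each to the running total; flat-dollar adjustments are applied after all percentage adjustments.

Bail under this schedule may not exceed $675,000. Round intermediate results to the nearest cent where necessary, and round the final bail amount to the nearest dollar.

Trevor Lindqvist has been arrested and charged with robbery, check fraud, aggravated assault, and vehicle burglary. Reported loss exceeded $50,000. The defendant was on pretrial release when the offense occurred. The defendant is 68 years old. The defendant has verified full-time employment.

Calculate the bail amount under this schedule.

Base amounts from the schedule: robbery $87,000; check fraud $37,100; aggravated assault $62,750; vehicle burglary $5,800.
Stacking rule: highest base plus $3,500 per additional charge. Highest is robbery at $87,000; 3 additional charges → +$10,500. Combined base = $97,500.
Age 65 or older (−15%): $97,500 × 0.85 = $82,875.
Verified full-time employment (−15%): $82,875 × 0.85 = $70,443.75.
Loss or damage exceeded $50,000 (+$4,000 flat): $70,443.75 + $4,000 = $74,443.75.
Defendant was on pretrial release at the time (+$12,000 flat): $74,443.75 + $12,000 = $86,443.75.
$86,443.75 is within the $675,000 maximum.
Rounded to the nearest dollar: $86,444.

$86,444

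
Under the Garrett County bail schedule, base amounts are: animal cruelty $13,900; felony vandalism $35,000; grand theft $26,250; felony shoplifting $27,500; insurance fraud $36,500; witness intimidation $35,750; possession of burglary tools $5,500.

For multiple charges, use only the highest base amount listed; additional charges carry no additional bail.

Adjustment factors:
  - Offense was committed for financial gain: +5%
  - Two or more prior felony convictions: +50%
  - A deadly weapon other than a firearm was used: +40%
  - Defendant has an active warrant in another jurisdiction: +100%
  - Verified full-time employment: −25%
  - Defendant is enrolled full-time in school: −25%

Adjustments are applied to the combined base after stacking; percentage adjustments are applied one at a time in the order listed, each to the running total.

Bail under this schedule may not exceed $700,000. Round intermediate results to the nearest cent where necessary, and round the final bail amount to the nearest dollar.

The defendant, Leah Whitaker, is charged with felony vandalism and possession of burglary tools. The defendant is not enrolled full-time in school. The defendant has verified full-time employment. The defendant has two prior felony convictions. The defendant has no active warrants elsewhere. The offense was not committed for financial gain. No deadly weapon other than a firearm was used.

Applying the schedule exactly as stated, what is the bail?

Base amounts from the schedule: felony vandalism $35,000; possession of burglary tools $5,500.
Stacking rule: use the highest base only. Highest is felony vandalism at $35,000. Combined base = $35,000.
Two or more prior felony convictions (+50%): $35,000 × 1.5 = $52,500.
Verified full-time employment (−25%): $52,500 × 0.75 = $39,375.
$39,375 is within the $700,000 maximum.

$39,375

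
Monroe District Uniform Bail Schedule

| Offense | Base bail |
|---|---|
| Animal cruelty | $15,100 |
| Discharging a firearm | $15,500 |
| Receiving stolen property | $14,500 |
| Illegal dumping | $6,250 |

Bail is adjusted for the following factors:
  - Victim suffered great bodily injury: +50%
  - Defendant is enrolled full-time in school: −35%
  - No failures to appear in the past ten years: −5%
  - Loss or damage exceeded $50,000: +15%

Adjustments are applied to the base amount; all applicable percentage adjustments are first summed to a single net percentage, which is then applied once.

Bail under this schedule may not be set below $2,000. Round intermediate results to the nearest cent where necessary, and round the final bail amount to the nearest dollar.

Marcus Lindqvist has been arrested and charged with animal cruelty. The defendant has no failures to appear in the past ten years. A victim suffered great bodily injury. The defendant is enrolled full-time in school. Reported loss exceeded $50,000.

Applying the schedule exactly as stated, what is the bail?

$18,875

Base amounts from the schedule: animal cruelty $15,100.
Single charge. Combined base = $15,100.
Net percentage adjustment: +50% −35% −5% +15% = +25%. $15,100 × 1.25 = $18,875.
$18,875 is at or above the $2,000 minimum.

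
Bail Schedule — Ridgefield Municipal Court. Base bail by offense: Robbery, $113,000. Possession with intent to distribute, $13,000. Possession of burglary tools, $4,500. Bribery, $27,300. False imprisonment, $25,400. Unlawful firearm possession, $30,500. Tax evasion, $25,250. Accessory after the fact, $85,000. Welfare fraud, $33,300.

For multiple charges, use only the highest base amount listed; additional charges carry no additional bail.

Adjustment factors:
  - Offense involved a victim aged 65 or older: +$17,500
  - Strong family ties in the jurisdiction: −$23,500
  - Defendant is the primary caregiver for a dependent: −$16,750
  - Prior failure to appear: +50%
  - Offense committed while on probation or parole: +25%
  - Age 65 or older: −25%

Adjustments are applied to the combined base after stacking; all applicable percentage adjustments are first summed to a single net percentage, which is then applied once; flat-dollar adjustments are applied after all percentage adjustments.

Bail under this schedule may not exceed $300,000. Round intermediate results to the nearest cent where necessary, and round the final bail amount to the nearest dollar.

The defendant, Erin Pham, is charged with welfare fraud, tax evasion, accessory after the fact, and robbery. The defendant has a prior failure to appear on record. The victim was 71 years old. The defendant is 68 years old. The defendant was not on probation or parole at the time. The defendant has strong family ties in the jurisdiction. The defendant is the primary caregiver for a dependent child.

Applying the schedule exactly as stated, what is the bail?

$118,500

Base amounts from the schedule: welfare fraud $33,300; tax evasion $25,250; accessory after the fact $85,000; robbery $113,000.
Stacking rule: use the highest base only. Highest is robbery at $113,000. Combined base = $113,000.
Net percentage adjustment: +50% −25% = +25%. $113,000 × 1.25 = $141,250.
Offense involved a victim aged 65 or older (+$17,500 flat): $141,250 + $17,500 = $158,750.
Strong family ties in the jurisdiction (−$23,500 flat): $158,750 − $23,500 = $135,250.
Defendant is the primary caregiver for a dependent (−$16,750 flat): $135,250 − $16,750 = $118,500.
$118,500 is within the $300,000 maximum.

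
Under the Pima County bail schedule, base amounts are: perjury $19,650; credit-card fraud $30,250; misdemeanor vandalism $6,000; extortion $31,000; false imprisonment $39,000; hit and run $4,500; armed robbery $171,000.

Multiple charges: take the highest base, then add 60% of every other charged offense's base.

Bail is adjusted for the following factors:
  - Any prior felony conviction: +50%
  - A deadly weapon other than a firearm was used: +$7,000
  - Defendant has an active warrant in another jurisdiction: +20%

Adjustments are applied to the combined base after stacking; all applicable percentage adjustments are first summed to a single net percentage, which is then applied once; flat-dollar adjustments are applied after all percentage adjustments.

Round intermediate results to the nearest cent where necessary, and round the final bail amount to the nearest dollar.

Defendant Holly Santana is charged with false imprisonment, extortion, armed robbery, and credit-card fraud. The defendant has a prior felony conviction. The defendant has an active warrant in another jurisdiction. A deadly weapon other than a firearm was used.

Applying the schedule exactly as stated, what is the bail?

$399,955

Base amounts from the schedule: false imprisonment $39,000; extortion $31,000; armed robbery $171,000; credit-card fraud $30,250.
Stacking rule: highest base plus 60% of each additional charge. Highest is armed robbery at $171,000. Additional: $39,000 × 60% = $23,400; $31,000 × 60% = $18,600; $30,250 × 60% = $18,150. Combined base = $171,000 + $60,150 = $231,150.
Net percentage adjustment: +50% +20% = +70%. $231,150 × 1.7 = $392,955.
A deadly weapon other than a firearm was used (+$7,000 flat): $392,955 + $7,000 = $399,955.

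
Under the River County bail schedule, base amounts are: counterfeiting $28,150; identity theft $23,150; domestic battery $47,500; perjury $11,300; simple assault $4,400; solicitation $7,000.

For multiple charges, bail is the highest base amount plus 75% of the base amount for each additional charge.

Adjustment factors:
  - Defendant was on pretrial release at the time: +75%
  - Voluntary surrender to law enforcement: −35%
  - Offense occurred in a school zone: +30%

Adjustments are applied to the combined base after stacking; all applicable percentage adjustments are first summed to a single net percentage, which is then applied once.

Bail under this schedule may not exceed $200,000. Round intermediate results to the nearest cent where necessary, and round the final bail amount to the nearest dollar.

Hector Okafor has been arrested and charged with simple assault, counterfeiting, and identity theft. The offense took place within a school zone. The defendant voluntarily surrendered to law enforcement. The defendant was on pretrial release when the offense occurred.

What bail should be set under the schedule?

$82,981

Base amounts from the schedule: simple assault $4,400; counterfeiting $28,150; identity theft $23,150.
Stacking rule: highest base plus 75% of each additional charge. Highest is counterfeiting at $28,150. Additional: $4,400 × 75% = $3,300; $23,150 × 75% = $17,362.50. Combined base = $28,150 + $20,662.50 = $48,812.50.
Net percentage adjustment: +75% −35% +30% = +70%. $48,812.50 × 1.7 = $82,981.25.
$82,981.25 is within the $200,000 maximum.
Rounded to the nearest dollar: $82,981.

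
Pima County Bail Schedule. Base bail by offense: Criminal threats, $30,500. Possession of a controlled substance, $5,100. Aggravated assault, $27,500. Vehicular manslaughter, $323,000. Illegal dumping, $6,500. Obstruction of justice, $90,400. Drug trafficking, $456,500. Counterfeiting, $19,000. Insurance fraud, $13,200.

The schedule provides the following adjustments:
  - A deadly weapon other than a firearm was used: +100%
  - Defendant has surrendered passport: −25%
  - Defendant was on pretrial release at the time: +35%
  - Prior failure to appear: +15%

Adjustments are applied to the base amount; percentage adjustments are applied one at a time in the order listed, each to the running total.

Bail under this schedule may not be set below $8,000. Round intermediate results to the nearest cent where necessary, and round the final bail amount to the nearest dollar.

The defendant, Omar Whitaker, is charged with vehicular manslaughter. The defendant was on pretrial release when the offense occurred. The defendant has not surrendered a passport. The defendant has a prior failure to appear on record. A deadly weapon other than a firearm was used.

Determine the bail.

$1,002,915

Base amounts from the schedule: vehicular manslaughter $323,000.
Single charge. Combined base = $323,000.
A deadly weapon other than a firearm was used (+100%): $323,000 × 2 = $646,000.
Defendant was on pretrial release at the time (+35%): $646,000 × 1.35 = $872,100.
Prior failure to appear (+15%): $872,100 × 1.15 = $1,002,915.
$1,002,915 is at or above the $8,000 minimum.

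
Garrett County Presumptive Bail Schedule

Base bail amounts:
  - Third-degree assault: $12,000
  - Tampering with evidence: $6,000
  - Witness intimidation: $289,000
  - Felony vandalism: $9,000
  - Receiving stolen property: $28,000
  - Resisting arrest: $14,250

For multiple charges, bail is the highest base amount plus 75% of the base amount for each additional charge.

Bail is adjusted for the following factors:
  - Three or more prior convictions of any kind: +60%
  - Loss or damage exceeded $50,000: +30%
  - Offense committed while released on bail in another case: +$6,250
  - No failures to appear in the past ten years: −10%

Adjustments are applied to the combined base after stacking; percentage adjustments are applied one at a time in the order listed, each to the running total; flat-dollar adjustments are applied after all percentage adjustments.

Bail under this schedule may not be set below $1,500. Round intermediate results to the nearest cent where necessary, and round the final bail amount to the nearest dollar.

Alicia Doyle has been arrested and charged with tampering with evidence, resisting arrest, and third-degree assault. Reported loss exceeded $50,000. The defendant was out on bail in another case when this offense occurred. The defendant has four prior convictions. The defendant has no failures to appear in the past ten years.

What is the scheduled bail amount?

Base amounts from the schedule: tampering with evidence $6,000; resisting arrest $14,250; third-degree assault $12,000.
Stacking rule: highest base plus 75% of each additional charge. Highest is resisting arrest at $14,250. Additional: $6,000 × 75% = $4,500; $12,000 × 75% = $9,000. Combined base = $14,250 + $13,500 = $27,750.
Three or more prior convictions of any kind (+60%): $27,750 × 1.6 = $44,400.
Loss or damage exceeded $50,000 (+30%): $44,400 × 1.3 = $57,720.
No failures to appear in the past ten years (−10%): $57,720 × 0.9 = $51,948.
Offense committed while released on bail in another case (+$6,250 flat): $51,948 + $6,250 = $58,198.
$58,198 is at or above the $1,500 minimum.

$58,198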